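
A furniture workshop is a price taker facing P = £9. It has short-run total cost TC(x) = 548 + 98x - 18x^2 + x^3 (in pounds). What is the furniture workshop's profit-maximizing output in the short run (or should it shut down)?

Shut down

Variable cost is VC = 98x - 18x^2 + x^3, so AVC = VC/x = 98 - 18x + x^2 and MC = dTC/dx = 98 - 36x + 3x^2.
AVC is minimized where dAVC/dx = -18 + 2x = 0, at x = 9; min AVC = 98 - 18·9 + 9^2 = £17.
With P < min AVC (£9 < £17), every unit sold adds to the loss.
The firm minimizes its loss by shutting down and losing only its fixed cost of £548.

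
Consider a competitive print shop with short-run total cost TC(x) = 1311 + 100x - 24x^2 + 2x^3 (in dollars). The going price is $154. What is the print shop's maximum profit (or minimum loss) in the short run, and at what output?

Profit = -$339 at x = 9

AVC = 100 - 24x + 2x^2; min AVC = $28 at x = 6. Since P = $154 ≥ min AVC, the firm produces.
MC = 100 - 48x + 6x^2. Setting P = MC and taking the root on the rising branch gives x* = 9.
TR = 154·9 = 1386. TC = 1311 + 414 = 1725. Profit = 1386 − 1725 = -$339.
By producing, the firm covers all variable cost plus $972 of fixed cost; shutting down would lose the full $1311.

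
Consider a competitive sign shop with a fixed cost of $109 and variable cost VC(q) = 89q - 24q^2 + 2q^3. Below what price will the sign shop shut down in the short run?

$17 per unit

The shutdown price is the minimum of AVC. VC = 89q - 24q^2 + 2q^3, so AVC = 89 - 24q + 2q^2.
At the minimum of AVC, MC = AVC. MC = 89 - 48q + 6q^2; setting MC = AVC gives 4q^2 - 24q = 0, so q = 6. min AVC = 17.
For P < $17 the firm produces nothing.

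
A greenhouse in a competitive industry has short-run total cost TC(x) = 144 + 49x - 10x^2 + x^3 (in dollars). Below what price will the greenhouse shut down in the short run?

The shutdown price is the minimum of AVC. VC = 49x - 10x^2 + x^3, so AVC = 49 - 10x + x^2.
dAVC/dx = -10 + 2x = 0 gives x = 5. min AVC = 49 - 10·5 + 5^2 = 24.
So the shutdown price is $24.

$24 per unit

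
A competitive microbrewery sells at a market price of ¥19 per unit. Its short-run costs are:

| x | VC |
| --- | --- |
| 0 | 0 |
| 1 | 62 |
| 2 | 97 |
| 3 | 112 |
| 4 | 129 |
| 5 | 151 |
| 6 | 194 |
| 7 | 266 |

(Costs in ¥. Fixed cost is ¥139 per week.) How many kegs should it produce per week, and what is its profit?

x = 0 (shut down); profit = -¥139

Tabulate TR − TC: x=0: -139; x=1: -182; x=2: -198; x=3: -194; x=4: -192; x=5: -195; x=6: -219; x=7: -272.
Profit is highest at x = 0. Equivalently, the lowest AVC in the table is 151/5 ≈ ¥30.20 at x = 5, and P = ¥19 falls below it — price never covers variable cost, so the firm shuts down and loses only its fixed cost.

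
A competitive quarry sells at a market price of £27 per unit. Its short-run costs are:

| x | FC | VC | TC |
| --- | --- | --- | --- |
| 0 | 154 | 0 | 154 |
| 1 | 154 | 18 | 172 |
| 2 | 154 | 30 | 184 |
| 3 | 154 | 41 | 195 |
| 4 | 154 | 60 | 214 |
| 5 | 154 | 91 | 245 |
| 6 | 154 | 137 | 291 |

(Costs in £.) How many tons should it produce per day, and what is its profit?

x = 4; profit = -£106

Profit at each row (π = 27x − TC): x=0: -154; x=1: -145; x=2: -130; x=3: -114; x=4: -106; x=5: -110; x=6: -129.
Profit is maximized at x = 4. AVC there is 60/4 = £15 ≤ P, so producing beats shutting down (which would give -£154).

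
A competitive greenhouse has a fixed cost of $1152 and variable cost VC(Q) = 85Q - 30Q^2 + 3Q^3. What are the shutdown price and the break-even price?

Shutdown price = $10; break-even price = $181

Shutdown price = min AVC. AVC = 85 - 30Q + 3Q^2, with vertex at Q = 5 and minimum $10.
ATC = 1152/Q + 85 - 30Q + 3Q^2. Setting dATC/dQ = −1152/Q^2 − 30 + 6Q = 0 gives Q = 8 (since 6·8^3 − 30·8^2 = 1152).
min ATC = 1152/8 + 85 − 30·8 + 3·8^2 = $181. That is the break-even price.
Between these two prices the firm operates at a loss; above $181 it earns a profit.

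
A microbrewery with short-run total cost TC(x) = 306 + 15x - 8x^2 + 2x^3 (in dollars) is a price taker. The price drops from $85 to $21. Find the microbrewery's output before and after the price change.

Output falls from 5 to 3

MC = 15 - 16x + 6x^2; the shutdown threshold is min AVC = $7 (at x = 2).
With P = $85 above the shutdown price, P = MC gives x = 5.
At P = $21 ≥ min AVC, set P = MC: x = 3. The firm stays open but cuts output.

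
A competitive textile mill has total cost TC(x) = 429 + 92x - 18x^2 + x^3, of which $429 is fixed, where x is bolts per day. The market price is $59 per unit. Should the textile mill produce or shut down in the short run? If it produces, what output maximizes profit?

Variable cost is VC = 92x - 18x^2 + x^3, so AVC = VC/x = 92 - 18x + x^2 and MC = dTC/dx = 92 - 36x + 3x^2.
AVC hits its minimum where MC = AVC, at x = 9, giving min AVC = 92 - 18·9 + 9^2 = $11.
Because $59 ≥ $11, revenue can cover variable cost; the firm operates.
Solving P = MC: 33 - 36x + 3x^2 = 0 ⇒ x = 1 or 11. On the upward-sloping branch, x* = 11.
Check: AVC at x = 11 is $15 ≤ P, so revenue covers variable cost.
Profit = P·x − TC = 59·11 − 594 = $55.

Produce at x = 11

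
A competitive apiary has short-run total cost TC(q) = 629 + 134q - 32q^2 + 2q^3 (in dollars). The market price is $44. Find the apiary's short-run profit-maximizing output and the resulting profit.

AVC = 134 - 32q + 2q^2; min AVC = $6 at q = 8. Since P = $44 ≥ min AVC, the firm produces.
With MC = 134 - 64q + 6q^2, P = MC on the upward-sloping part at q* = 9.
TR = 44·9 = 396. TC = 629 + 72 = 701. Profit = 396 − 701 = -$305.
Shutting down would mean losing the fixed cost of $629, so operating at a loss of $305 is better by $324.

Profit = -$305 at q = 9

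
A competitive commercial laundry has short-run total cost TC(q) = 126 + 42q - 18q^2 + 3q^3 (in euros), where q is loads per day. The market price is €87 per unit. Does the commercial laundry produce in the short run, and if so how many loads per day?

Produce at q = 5

Variable cost is VC = 42q - 18q^2 + 3q^3, so AVC = VC/q = 42 - 18q + 3q^2 and MC = dTC/dq = 42 - 36q + 9q^2.
AVC is minimized where dAVC/dq = -18 + 6q = 0, at q = 3; min AVC = 42 - 18·3 + 3·3^2 = €15.
P = €87 exceeds min AVC = €15, so the firm stays open.
P = MC gives -45 - 36q + 9q^2 = 0, with roots -1 and 5. Take the larger (rising MC): q* = 5.
Check: AVC at q = 5 is €27 ≤ P, so revenue covers variable cost.
Profit = P·q − TC = 87·5 − 261 = €174.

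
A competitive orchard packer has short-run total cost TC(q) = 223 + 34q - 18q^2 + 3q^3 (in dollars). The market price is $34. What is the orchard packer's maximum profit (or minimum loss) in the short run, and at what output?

AVC = 34 - 18q + 3q^2 has its minimum $7 at q = 3; price $34 clears that bar, so the firm operates.
With MC = 34 - 36q + 9q^2, P = MC on the upward-sloping part at q* = 4.
TR = 34·4 = 136. TC = 223 + 40 = 263. Profit = 136 − 263 = -$127.
By producing, the firm covers all variable cost plus $96 of fixed cost; shutting down would lose the full $223.

Profit = -$127 at q = 4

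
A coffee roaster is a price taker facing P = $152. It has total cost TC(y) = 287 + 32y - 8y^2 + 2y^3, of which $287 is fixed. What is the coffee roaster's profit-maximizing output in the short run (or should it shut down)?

Strip out fixed cost: VC = 32y - 8y^2 + 2y^3. Then AVC = 32 - 8y + 2y^2 and MC = 32 - 16y + 6y^2.
The AVC parabola has its vertex at y = 8/4 = 2, where AVC = 32 - 8·2 + 2·2^2 = $24.
P = $152 exceeds min AVC = $24, so the firm stays open.
Solving P = MC: -120 - 16y + 6y^2 = 0 ⇒ y = -10/3 or 6. On the upward-sloping branch, y* = 6.
Check: AVC at y = 6 is $56 ≤ P, so revenue covers variable cost.
Profit = P·y − TC = 152·6 − 623 = $289.

Produce at y = 6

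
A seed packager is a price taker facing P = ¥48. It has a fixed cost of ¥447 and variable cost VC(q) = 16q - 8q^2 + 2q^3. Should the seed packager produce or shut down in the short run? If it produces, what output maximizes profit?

Variable cost is VC = 16q - 8q^2 + 2q^3, so AVC = VC/q = 16 - 8q + 2q^2 and MC = dTC/dq = 16 - 16q + 6q^2.
AVC is minimized where dAVC/dq = -8 + 4q = 0, at q = 2; min AVC = 16 - 8·2 + 2·2^2 = ¥8.
Because ¥48 ≥ ¥8, revenue can cover variable cost; the firm operates.
Set P = MC: 48 = 16 - 16q + 6q^2 → -32 - 16q + 6q^2 = 0. The roots are q = -4/3 and q = 4; the profit-maximizing output is on the rising part of MC, so q* = 4.
Check: AVC at q = 4 is ¥16 ≤ P, so revenue covers variable cost.
Profit = P·q − TC = 48·4 − 511 = -¥319, a loss, but smaller than the ¥447 fixed cost the firm would lose by shutting down.

Produce at q = 4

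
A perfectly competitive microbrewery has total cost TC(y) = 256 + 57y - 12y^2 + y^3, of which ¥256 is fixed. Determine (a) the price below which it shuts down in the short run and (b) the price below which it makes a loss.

Shutdown price = ¥21; break-even price = ¥57

AVC = 57 - 12y + y^2; minimized at y = 6, giving min AVC = ¥21. That is the shutdown price.
ATC = 256/y + 57 - 12y + y^2. Setting dATC/dy = −256/y^2 − 12 + 2y = 0 gives y = 8 (since 2·8^3 − 12·8^2 = 256).
min ATC = 256/8 + 57 − 12·8 + 8^2 = ¥57. That is the break-even price.
For ¥21 ≤ P < ¥57 the firm produces at a loss; below ¥21 it shuts down.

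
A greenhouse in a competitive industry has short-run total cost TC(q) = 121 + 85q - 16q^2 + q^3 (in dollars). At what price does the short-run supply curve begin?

$21 per unit

The firm shuts down when price falls below the minimum of average variable cost. AVC = VC/q = 85 - 16q + q^2.
At the minimum of AVC, MC = AVC. MC = 85 - 32q + 3q^2; setting MC = AVC gives 2q^2 - 16q = 0, so q = 8. min AVC = 21.
So the shutdown price is $21.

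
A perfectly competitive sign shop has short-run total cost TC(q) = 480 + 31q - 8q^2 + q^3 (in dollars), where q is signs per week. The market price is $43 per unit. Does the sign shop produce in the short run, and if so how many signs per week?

Produce at q = 6

From TC, MC = TC'(q) = 31 - 16q + 3q^2 and AVC = VC/q = 31 - 8q + q^2.
AVC hits its minimum where MC = AVC, at q = 4, giving min AVC = 31 - 8·4 + 4^2 = $15.
P = $43 exceeds min AVC = $15, so the firm stays open.
Solving P = MC: -12 - 16q + 3q^2 = 0 ⇒ q = -2/3 or 6. On the upward-sloping branch, q* = 6.
Check: AVC at q = 6 is $19 ≤ P, so revenue covers variable cost.
Profit = P·q − TC = 43·6 − 594 = -$336, a loss, but smaller than the $480 fixed cost the firm would lose by shutting down.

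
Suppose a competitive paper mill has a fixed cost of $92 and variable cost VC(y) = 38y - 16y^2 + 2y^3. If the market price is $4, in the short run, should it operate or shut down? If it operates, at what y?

Shut down

Strip out fixed cost: VC = 38y - 16y^2 + 2y^3. Then AVC = 38 - 16y + 2y^2 and MC = 38 - 32y + 6y^2.
The AVC parabola has its vertex at y = 16/4 = 4, where AVC = 38 - 16·4 + 2·4^2 = $6.
Since P = $4 < min AVC = $6, price fails to cover variable cost at any output.
Best response: produce nothing and absorb the $92 fixed cost.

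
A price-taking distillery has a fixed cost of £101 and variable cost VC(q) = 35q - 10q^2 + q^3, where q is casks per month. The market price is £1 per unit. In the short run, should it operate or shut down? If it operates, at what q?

Strip out fixed cost: VC = 35q - 10q^2 + q^3. Then AVC = 35 - 10q + q^2 and MC = 35 - 20q + 3q^2.
AVC hits its minimum where MC = AVC, at q = 5, giving min AVC = 35 - 10·5 + 5^2 = £10.
With P < min AVC (£1 < £10), every unit sold adds to the loss.
Best response: produce nothing and absorb the £101 fixed cost.

Shut down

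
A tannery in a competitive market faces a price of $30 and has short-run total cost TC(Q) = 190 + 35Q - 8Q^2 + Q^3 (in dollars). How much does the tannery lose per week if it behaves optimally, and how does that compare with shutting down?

Profit = -$140 at Q = 5

AVC = 35 - 8Q + Q^2 has its minimum $19 at Q = 4; price $30 clears that bar, so the firm operates.
With MC = 35 - 16Q + 3Q^2, P = MC on the upward-sloping part at Q* = 5.
TR = 30·5 = 150. TC = 190 + 100 = 290. Profit = 150 − 290 = -$140.
Shutting down would mean losing the fixed cost of $190, so operating at a loss of $140 is better by $50.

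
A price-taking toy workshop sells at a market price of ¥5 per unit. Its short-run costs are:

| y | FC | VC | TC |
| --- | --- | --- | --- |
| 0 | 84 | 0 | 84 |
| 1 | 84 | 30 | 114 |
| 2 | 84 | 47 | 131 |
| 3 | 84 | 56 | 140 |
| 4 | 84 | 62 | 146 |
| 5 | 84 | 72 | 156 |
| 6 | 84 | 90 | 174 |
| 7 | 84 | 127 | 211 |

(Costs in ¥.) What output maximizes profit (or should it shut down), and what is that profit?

Tabulate TR − TC: y=0: -84; y=1: -109; y=2: -121; y=3: -125; y=4: -126; y=5: -131; y=6: -144; y=7: -176.
Profit is highest at y = 0. Equivalently, the lowest AVC in the table is 72/5 ≈ ¥14.40 at y = 5, and P = ¥5 falls below it — price never covers variable cost, so the firm shuts down and loses only its fixed cost.

y = 0 (shut down); profit = -¥84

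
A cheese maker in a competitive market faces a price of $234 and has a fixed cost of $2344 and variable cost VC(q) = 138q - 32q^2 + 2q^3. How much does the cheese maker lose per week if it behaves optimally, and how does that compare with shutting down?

Profit = -$40 at q = 12

AVC = 138 - 32q + 2q^2; min AVC = $10 at q = 8. Since P = $234 ≥ min AVC, the firm produces.
With MC = 138 - 64q + 6q^2, P = MC on the upward-sloping part at q* = 12.
TR = 234·12 = 2808. TC = 2344 + 504 = 2848. Profit = 2808 − 2848 = -$40.
Shutting down would mean losing the fixed cost of $2344, so operating at a loss of $40 is better by $2304.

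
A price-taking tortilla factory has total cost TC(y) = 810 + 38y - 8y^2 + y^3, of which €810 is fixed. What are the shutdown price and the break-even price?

Shutdown price = €22; break-even price = €137

AVC = 38 - 8y + y^2; minimized at y = 4, giving min AVC = €22. That is the shutdown price.
ATC = 810/y + 38 - 8y + y^2. Setting dATC/dy = −810/y^2 − 8 + 2y = 0 gives y = 9 (since 2·9^3 − 8·9^2 = 810).
min ATC = 810/9 + 38 − 8·9 + 9^2 = €137. That is the break-even price.
For €22 ≤ P < €137 the firm produces at a loss; below €22 it shuts down.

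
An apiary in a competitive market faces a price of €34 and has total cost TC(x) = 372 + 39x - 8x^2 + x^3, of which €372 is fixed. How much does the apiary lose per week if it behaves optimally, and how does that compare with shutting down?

AVC = 39 - 8x + x^2 has its minimum €23 at x = 4; price €34 clears that bar, so the firm operates.
MC = 39 - 16x + 3x^2. Setting P = MC and taking the root on the rising branch gives x* = 5.
TR = 34·5 = 170. TC = 372 + 120 = 492. Profit = 170 − 492 = -€322.
Shutting down would mean losing the fixed cost of €372, so operating at a loss of €322 is better by €50.

Profit = -€322 at x = 5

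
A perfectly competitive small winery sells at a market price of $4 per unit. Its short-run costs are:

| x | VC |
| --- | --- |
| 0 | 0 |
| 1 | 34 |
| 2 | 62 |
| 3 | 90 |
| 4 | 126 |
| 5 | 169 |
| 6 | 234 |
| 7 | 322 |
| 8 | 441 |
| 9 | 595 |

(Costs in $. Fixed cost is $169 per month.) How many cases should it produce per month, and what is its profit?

x = 0 (shut down); profit = -$169

Tabulate TR − TC: x=0: -169; x=1: -199; x=2: -223; x=3: -247; x=4: -279; x=5: -318; x=6: -379; x=7: -463; x=8: -578; x=9: -728.
Profit is highest at x = 0. Equivalently, the lowest AVC in the table is 90/3 ≈ $30 at x = 3, and P = $4 falls below it — price never covers variable cost, so the firm shuts down and loses only its fixed cost.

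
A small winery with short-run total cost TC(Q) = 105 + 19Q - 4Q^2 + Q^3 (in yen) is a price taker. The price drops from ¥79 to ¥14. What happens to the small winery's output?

AVC = 19 - 4Q + Q^2, minimized at Q = 2 where min AVC = ¥15. MC = 19 - 8Q + 3Q^2.
At P = ¥79 ≥ min AVC, set P = MC on the rising branch: Q = 6.
At P = ¥14 < min AVC = ¥15, price no longer covers variable cost at any output, so the firm shuts down: Q = 0.

Output falls from 6 to 0 (the firm shuts down)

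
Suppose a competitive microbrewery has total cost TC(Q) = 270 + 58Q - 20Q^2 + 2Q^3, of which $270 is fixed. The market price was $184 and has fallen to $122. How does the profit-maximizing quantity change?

MC = 58 - 40Q + 6Q^2; the shutdown threshold is min AVC = $8 (at Q = 5).
With P = $184 above the shutdown price, P = MC gives Q = 9.
At P = $122 ≥ min AVC, set P = MC: Q = 8. The firm stays open but cuts output.

Output falls from 9 to 8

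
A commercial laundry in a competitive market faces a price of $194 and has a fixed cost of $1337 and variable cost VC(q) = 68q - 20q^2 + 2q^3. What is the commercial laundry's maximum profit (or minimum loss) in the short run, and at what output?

Profit = -$41 at q = 9

AVC = 68 - 20q + 2q^2; min AVC = $18 at q = 5. Since P = $194 ≥ min AVC, the firm produces.
MC = 68 - 40q + 6q^2. Setting P = MC and taking the root on the rising branch gives q* = 9.
TR = 194·9 = 1746. TC = 1337 + 450 = 1787. Profit = 1746 − 1787 = -$41.
That loss of $41 beats the $1337 the firm would lose by shutting down; producing recovers $1296 of fixed cost.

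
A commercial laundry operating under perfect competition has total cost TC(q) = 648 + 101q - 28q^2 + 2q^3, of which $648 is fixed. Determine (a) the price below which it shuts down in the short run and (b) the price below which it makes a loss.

Shutdown price = min AVC. AVC = 101 - 28q + 2q^2, with vertex at q = 7 and minimum $3.
ATC = 648/q + 101 - 28q + 2q^2. Setting dATC/dq = −648/q^2 − 28 + 4q = 0 gives q = 9 (since 4·9^3 − 28·9^2 = 648).
min ATC = 648/9 + 101 − 28·9 + 2·9^2 = $83. That is the break-even price.
For $3 ≤ P < $83 the firm produces at a loss; below $3 it shuts down.

Shutdown price = $3; break-even price = $83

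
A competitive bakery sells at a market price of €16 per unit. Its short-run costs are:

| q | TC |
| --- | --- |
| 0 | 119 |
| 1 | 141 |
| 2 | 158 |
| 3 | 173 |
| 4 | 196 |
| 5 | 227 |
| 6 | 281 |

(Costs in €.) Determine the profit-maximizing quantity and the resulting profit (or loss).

q = 0 (shut down); profit = -€119

Tabulate TR − TC: q=0: -119; q=1: -125; q=2: -126; q=3: -125; q=4: -132; q=5: -147; q=6: -185.
Profit is highest at q = 0. Equivalently, the lowest AVC in the table is 54/3 ≈ €18 at q = 3, and P = €16 falls below it — price never covers variable cost, so the firm shuts down and loses only its fixed cost.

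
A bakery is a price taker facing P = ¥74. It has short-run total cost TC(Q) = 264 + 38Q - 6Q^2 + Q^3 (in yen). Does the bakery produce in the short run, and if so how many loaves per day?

Produce at Q = 6

From TC, MC = TC'(Q) = 38 - 12Q + 3Q^2 and AVC = VC/Q = 38 - 6Q + Q^2.
The AVC parabola has its vertex at Q = 6/2 = 3, where AVC = 38 - 6·3 + 3^2 = ¥29.
Because ¥74 ≥ ¥29, revenue can cover variable cost; the firm operates.
P = MC gives -36 - 12Q + 3Q^2 = 0, with roots -2 and 6. Take the larger (rising MC): Q* = 6.
Check: AVC at Q = 6 is ¥38 ≤ P, so revenue covers variable cost.
Profit = P·Q − TC = 74·6 − 492 = -¥48, a loss, but smaller than the ¥264 fixed cost the firm would lose by shutting down.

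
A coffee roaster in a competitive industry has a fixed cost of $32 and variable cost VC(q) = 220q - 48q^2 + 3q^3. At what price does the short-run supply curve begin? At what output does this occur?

$28 per unit, at q = 8

The firm shuts down when price falls below the minimum of average variable cost. AVC = VC/q = 220 - 48q + 3q^2.
At the minimum of AVC, MC = AVC. MC = 220 - 96q + 9q^2; setting MC = AVC gives 6q^2 - 48q = 0, so q = 8. min AVC = 28.
For P < $28 the firm produces nothing.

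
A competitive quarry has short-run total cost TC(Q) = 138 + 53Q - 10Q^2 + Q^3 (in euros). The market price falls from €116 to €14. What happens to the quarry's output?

Output falls from 9 to 0 (the firm shuts down)

MC = 53 - 20Q + 3Q^2; the shutdown threshold is min AVC = €28 (at Q = 5).
At P = €116 ≥ min AVC, set P = MC on the rising branch: Q = 9.
At P = €14 < min AVC = €28, price no longer covers variable cost at any output, so the firm shuts down: Q = 0.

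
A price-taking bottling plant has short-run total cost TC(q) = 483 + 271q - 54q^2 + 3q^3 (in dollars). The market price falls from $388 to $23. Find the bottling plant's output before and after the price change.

MC = 271 - 108q + 9q^2; the shutdown threshold is min AVC = $28 (at q = 9).
With P = $388 above the shutdown price, P = MC gives q = 13.
At P = $23 < min AVC = $28, price no longer covers variable cost at any output, so the firm shuts down: q = 0.

Output falls from 13 to 0 (the firm shuts down)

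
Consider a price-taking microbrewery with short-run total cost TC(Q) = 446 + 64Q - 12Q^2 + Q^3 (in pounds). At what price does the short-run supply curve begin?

The firm shuts down when price falls below the minimum of average variable cost. AVC = VC/Q = 64 - 12Q + Q^2.
At the minimum of AVC, MC = AVC. MC = 64 - 24Q + 3Q^2; setting MC = AVC gives 2Q^2 - 12Q = 0, so Q = 6. min AVC = 28.
The firm shuts down for any P below £28.

£28 per unit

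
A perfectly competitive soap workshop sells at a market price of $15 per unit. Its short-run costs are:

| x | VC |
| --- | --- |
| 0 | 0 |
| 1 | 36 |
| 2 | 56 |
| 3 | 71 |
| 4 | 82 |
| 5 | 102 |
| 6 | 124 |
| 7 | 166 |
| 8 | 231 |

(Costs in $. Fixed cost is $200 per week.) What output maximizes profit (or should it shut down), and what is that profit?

x = 0 (shut down); profit = -$200

Tabulate TR − TC: x=0: -200; x=1: -221; x=2: -226; x=3: -226; x=4: -222; x=5: -227; x=6: -234; x=7: -261; x=8: -311.
Profit is highest at x = 0. Equivalently, the lowest AVC in the table is 102/5 ≈ $20.40 at x = 5, and P = $15 falls below it — price never covers variable cost, so the firm shuts down and loses only its fixed cost.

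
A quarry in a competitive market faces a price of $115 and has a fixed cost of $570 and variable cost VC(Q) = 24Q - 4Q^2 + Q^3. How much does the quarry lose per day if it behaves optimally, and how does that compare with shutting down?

AVC = 24 - 4Q + Q^2; min AVC = $20 at Q = 2. Since P = $115 ≥ min AVC, the firm produces.
MC = 24 - 8Q + 3Q^2. Setting P = MC and taking the root on the rising branch gives Q* = 7.
TR = 115·7 = 805. TC = 570 + 315 = 885. Profit = 805 − 885 = -$80.
Shutting down would mean losing the fixed cost of $570, so operating at a loss of $80 is better by $490.

Profit = -$80 at Q = 7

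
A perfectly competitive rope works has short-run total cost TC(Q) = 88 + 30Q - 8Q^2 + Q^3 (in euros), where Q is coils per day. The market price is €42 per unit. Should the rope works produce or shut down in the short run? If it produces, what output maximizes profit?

From TC, MC = TC'(Q) = 30 - 16Q + 3Q^2 and AVC = VC/Q = 30 - 8Q + Q^2.
AVC hits its minimum where MC = AVC, at Q = 4, giving min AVC = 30 - 8·4 + 4^2 = €14.
Because €42 ≥ €14, revenue can cover variable cost; the firm operates.
Solving P = MC: -12 - 16Q + 3Q^2 = 0 ⇒ Q = -2/3 or 6. On the upward-sloping branch, Q* = 6.
Check: AVC at Q = 6 is €18 ≤ P, so revenue covers variable cost.
Profit = P·Q − TC = 42·6 − 196 = €56.

Produce at Q = 6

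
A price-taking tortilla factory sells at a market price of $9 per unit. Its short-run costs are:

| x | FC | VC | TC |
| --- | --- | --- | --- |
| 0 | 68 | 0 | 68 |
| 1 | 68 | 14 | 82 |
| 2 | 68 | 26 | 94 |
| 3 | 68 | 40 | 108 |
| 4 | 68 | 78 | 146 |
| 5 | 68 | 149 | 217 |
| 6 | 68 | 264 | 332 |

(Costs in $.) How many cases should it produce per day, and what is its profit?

x = 0 (shut down); profit = -$68

Tabulate TR − TC: x=0: -68; x=1: -73; x=2: -76; x=3: -81; x=4: -110; x=5: -172; x=6: -278.
Profit is highest at x = 0. Equivalently, the lowest AVC in the table is 26/2 ≈ $13 at x = 2, and P = $9 falls below it — price never covers variable cost, so the firm shuts down and loses only its fixed cost.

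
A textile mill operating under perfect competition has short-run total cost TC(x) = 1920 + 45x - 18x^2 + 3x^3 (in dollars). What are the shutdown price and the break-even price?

Shutdown price = $18; break-even price = $333

Shutdown price = min AVC. AVC = 45 - 18x + 3x^2, with vertex at x = 3 and minimum $18.
ATC = 1920/x + 45 - 18x + 3x^2. Setting dATC/dx = −1920/x^2 − 18 + 6x = 0 gives x = 8 (since 6·8^3 − 18·8^2 = 1920).
min ATC = 1920/8 + 45 − 18·8 + 3·8^2 = $333. That is the break-even price.
For $18 ≤ P < $333 the firm produces at a loss; below $18 it shuts down.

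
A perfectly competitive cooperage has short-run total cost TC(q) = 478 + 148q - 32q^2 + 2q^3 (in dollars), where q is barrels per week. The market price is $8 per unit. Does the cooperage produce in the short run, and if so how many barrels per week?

Strip out fixed cost: VC = 148q - 32q^2 + 2q^3. Then AVC = 148 - 32q + 2q^2 and MC = 148 - 64q + 6q^2.
The AVC parabola has its vertex at q = 32/4 = 8, where AVC = 148 - 32·8 + 2·8^2 = $20.
P = $8 lies below min AVC = $20; no output level covers variable cost.
Best response: produce nothing and absorb the $478 fixed cost.

Shut down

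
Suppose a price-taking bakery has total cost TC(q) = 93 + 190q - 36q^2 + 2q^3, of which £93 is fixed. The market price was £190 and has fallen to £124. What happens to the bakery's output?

AVC = 190 - 36q + 2q^2, minimized at q = 9 where min AVC = £28. MC = 190 - 72q + 6q^2.
With P = £190 above the shutdown price, P = MC gives q = 12.
At P = £124 ≥ min AVC, set P = MC: q = 11. The firm stays open but cuts output.

Output falls from 12 to 11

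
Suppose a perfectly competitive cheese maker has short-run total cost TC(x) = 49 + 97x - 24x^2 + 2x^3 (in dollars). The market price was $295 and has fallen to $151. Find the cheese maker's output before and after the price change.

Output falls from 11 to 9

MC = 97 - 48x + 6x^2; the shutdown threshold is min AVC = $25 (at x = 6).
With P = $295 above the shutdown price, P = MC gives x = 11.
At P = $151 ≥ min AVC, set P = MC: x = 9. The firm stays open but cuts output.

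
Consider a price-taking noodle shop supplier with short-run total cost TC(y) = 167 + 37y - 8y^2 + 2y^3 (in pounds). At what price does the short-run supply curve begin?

£29 per unit

Short-run supply begins at min AVC. From VC = 37y - 8y^2 + 2y^3, AVC = 37 - 8y + 2y^2.
dAVC/dy = -8 + 4y = 0 gives y = 2. min AVC = 37 - 8·2 + 2·2^2 = 29.
The firm shuts down for any P below £29.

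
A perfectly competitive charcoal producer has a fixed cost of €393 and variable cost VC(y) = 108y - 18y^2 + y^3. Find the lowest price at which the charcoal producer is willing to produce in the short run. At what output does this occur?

Short-run supply begins at min AVC. From VC = 108y - 18y^2 + y^3, AVC = 108 - 18y + y^2.
dAVC/dy = -18 + 2y = 0 gives y = 9. min AVC = 108 - 18·9 + 9^2 = 27.
The firm shuts down for any P below €27.

€27 per unit, at y = 9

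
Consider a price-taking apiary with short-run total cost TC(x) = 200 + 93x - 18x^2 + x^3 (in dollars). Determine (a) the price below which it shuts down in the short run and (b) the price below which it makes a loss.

Shutdown price = $12; break-even price = $33

AVC = 93 - 18x + x^2; minimized at x = 9, giving min AVC = $12. That is the shutdown price.
ATC = 200/x + 93 - 18x + x^2. Setting dATC/dx = −200/x^2 − 18 + 2x = 0 gives x = 10 (since 2·10^3 − 18·10^2 = 200).
min ATC = 200/10 + 93 − 18·10 + 10^2 = $33. That is the break-even price.
For $12 ≤ P < $33 the firm produces at a loss; below $12 it shuts down.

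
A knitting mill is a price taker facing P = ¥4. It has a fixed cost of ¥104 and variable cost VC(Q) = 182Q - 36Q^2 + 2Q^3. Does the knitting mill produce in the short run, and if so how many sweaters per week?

Variable cost is VC = 182Q - 36Q^2 + 2Q^3, so AVC = VC/Q = 182 - 36Q + 2Q^2 and MC = dTC/dQ = 182 - 72Q + 6Q^2.
The AVC parabola has its vertex at Q = 36/4 = 9, where AVC = 182 - 36·9 + 2·9^2 = ¥20.
Since P = ¥4 < min AVC = ¥20, price fails to cover variable cost at any output.
The firm minimizes its loss by shutting down and losing only its fixed cost of ¥104.

Shut down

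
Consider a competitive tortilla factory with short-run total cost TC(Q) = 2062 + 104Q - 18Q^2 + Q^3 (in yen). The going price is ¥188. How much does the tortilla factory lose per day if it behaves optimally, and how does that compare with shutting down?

Profit = -¥102 at Q = 14

AVC = 104 - 18Q + Q^2; min AVC = ¥23 at Q = 9. Since P = ¥188 ≥ min AVC, the firm produces.
With MC = 104 - 36Q + 3Q^2, P = MC on the upward-sloping part at Q* = 14.
TR = 188·14 = 2632. TC = 2062 + 672 = 2734. Profit = 2632 − 2734 = -¥102.
That loss of ¥102 beats the ¥2062 the firm would lose by shutting down; producing recovers ¥1960 of fixed cost.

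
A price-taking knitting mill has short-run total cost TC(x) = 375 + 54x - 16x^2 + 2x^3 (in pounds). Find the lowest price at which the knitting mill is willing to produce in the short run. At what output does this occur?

£22 per unit, at x = 4

Short-run supply begins at min AVC. From VC = 54x - 16x^2 + 2x^3, AVC = 54 - 16x + 2x^2.
dAVC/dx = -16 + 4x = 0 gives x = 4. min AVC = 54 - 16·4 + 2·4^2 = 22.
For P < £22 the firm produces nothing.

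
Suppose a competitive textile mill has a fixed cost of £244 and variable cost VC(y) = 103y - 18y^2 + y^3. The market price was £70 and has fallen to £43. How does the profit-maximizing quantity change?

MC = 103 - 36y + 3y^2; the shutdown threshold is min AVC = £22 (at y = 9).
With P = £70 above the shutdown price, P = MC gives y = 11.
At P = £43 ≥ min AVC, set P = MC: y = 10. The firm stays open but cuts output.

Output falls from 11 to 10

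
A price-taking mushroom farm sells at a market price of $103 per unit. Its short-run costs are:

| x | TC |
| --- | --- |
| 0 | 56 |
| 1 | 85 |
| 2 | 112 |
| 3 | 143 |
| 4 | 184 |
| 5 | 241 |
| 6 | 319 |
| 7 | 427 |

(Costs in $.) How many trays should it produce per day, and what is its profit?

Tabulate TR − TC: x=0: -56; x=1: 18; x=2: 94; x=3: 166; x=4: 228; x=5: 274; x=6: 299; x=7: 294.
Profit is maximized at x = 6. AVC there is 263/6 = $43.83 ≤ P, so producing beats shutting down (which would give -$56).

x = 6; profit = $299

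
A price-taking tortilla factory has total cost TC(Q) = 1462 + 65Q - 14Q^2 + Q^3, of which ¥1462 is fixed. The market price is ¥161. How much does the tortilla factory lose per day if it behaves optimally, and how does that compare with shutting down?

AVC = 65 - 14Q + Q^2; min AVC = ¥16 at Q = 7. Since P = ¥161 ≥ min AVC, the firm produces.
With MC = 65 - 28Q + 3Q^2, P = MC on the upward-sloping part at Q* = 12.
TR = 161·12 = 1932. TC = 1462 + 492 = 1954. Profit = 1932 − 1954 = -¥22.
By producing, the firm covers all variable cost plus ¥1440 of fixed cost; shutting down would lose the full ¥1462.

Profit = -¥22 at Q = 12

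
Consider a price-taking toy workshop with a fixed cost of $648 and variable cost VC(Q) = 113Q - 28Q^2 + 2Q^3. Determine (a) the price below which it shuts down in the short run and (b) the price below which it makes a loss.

Shutdown price = $15; break-even price = $95

Shutdown price = min AVC. AVC = 113 - 28Q + 2Q^2, with vertex at Q = 7 and minimum $15.
ATC = 648/Q + 113 - 28Q + 2Q^2. Setting dATC/dQ = −648/Q^2 − 28 + 4Q = 0 gives Q = 9 (since 4·9^3 − 28·9^2 = 648).
min ATC = 648/9 + 113 − 28·9 + 2·9^2 = $95. That is the break-even price.
Between these two prices the firm operates at a loss; above $95 it earns a profit.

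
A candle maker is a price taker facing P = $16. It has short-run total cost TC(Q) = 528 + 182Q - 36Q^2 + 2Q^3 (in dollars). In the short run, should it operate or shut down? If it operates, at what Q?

Variable cost is VC = 182Q - 36Q^2 + 2Q^3, so AVC = VC/Q = 182 - 36Q + 2Q^2 and MC = dTC/dQ = 182 - 72Q + 6Q^2.
AVC hits its minimum where MC = AVC, at Q = 9, giving min AVC = 182 - 36·9 + 2·9^2 = $20.
With P < min AVC ($16 < $20), every unit sold adds to the loss.
Shutting down limits the loss to fixed cost, $528.

Shut down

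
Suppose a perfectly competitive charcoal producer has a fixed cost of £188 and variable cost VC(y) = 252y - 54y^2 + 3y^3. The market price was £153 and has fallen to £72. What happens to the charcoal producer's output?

Output falls from 11 to 10

AVC = 252 - 54y + 3y^2, minimized at y = 9 where min AVC = £9. MC = 252 - 108y + 9y^2.
With P = £153 above the shutdown price, P = MC gives y = 11.
At P = £72 ≥ min AVC, set P = MC: y = 10. The firm stays open but cuts output.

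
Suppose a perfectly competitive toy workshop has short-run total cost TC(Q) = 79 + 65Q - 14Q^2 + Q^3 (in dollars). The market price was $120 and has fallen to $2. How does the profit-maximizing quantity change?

Output falls from 11 to 0 (the firm shuts down)

AVC = 65 - 14Q + Q^2, minimized at Q = 7 where min AVC = $16. MC = 65 - 28Q + 3Q^2.
With P = $120 above the shutdown price, P = MC gives Q = 11.
At P = $2 < min AVC = $16, price no longer covers variable cost at any output, so the firm shuts down: Q = 0.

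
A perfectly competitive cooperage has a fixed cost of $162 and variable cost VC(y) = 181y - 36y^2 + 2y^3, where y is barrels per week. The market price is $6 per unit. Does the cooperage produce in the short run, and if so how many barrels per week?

Variable cost is VC = 181y - 36y^2 + 2y^3, so AVC = VC/y = 181 - 36y + 2y^2 and MC = dTC/dy = 181 - 72y + 6y^2.
AVC hits its minimum where MC = AVC, at y = 9, giving min AVC = 181 - 36·9 + 2·9^2 = $19.
With P < min AVC ($6 < $19), every unit sold adds to the loss.
Best response: produce nothing and absorb the $162 fixed cost.

Shut down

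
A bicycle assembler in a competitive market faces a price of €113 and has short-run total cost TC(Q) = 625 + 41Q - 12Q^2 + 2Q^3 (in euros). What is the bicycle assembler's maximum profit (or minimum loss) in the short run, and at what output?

Profit = -€193 at Q = 6

AVC = 41 - 12Q + 2Q^2; min AVC = €23 at Q = 3. Since P = €113 ≥ min AVC, the firm produces.
MC = 41 - 24Q + 6Q^2. Setting P = MC and taking the root on the rising branch gives Q* = 6.
TR = 113·6 = 678. TC = 625 + 246 = 871. Profit = 678 − 871 = -€193.
By producing, the firm covers all variable cost plus €432 of fixed cost; shutting down would lose the full €625.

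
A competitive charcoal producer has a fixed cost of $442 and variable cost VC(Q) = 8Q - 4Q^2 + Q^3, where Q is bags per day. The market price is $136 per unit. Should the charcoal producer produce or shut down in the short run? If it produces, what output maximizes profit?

Strip out fixed cost: VC = 8Q - 4Q^2 + Q^3. Then AVC = 8 - 4Q + Q^2 and MC = 8 - 8Q + 3Q^2.
AVC hits its minimum where MC = AVC, at Q = 2, giving min AVC = 8 - 4·2 + 2^2 = $4.
Because $136 ≥ $4, revenue can cover variable cost; the firm operates.
Solving P = MC: -128 - 8Q + 3Q^2 = 0 ⇒ Q = -16/3 or 8. On the upward-sloping branch, Q* = 8.
Check: AVC at Q = 8 is $40 ≤ P, so revenue covers variable cost.
Profit = P·Q − TC = 136·8 − 762 = $326.

Produce at Q = 8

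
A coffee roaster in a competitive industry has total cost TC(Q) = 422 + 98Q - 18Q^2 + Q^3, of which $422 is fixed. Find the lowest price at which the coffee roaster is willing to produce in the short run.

Short-run supply begins at min AVC. From VC = 98Q - 18Q^2 + Q^3, AVC = 98 - 18Q + Q^2.
dAVC/dQ = -18 + 2Q = 0 gives Q = 9. min AVC = 98 - 18·9 + 9^2 = 17.
So the shutdown price is $17.

$17 per unit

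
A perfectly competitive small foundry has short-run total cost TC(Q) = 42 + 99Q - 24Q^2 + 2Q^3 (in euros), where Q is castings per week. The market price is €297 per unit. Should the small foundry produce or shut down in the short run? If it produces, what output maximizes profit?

Produce at Q = 11

Strip out fixed cost: VC = 99Q - 24Q^2 + 2Q^3. Then AVC = 99 - 24Q + 2Q^2 and MC = 99 - 48Q + 6Q^2.
AVC hits its minimum where MC = AVC, at Q = 6, giving min AVC = 99 - 24·6 + 2·6^2 = €27.
Since P = €297 ≥ min AVC = €27, price covers variable cost and the firm should produce.
P = MC gives -198 - 48Q + 6Q^2 = 0, with roots -3 and 11. Take the larger (rising MC): Q* = 11.
Check: AVC at Q = 11 is €77 ≤ P, so revenue covers variable cost.
Profit = P·Q − TC = 297·11 − 889 = €2378.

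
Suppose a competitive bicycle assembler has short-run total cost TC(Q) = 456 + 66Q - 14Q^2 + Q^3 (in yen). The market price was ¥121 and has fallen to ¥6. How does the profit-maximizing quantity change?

Output falls from 11 to 0 (the firm shuts down)

AVC = 66 - 14Q + Q^2, minimized at Q = 7 where min AVC = ¥17. MC = 66 - 28Q + 3Q^2.
With P = ¥121 above the shutdown price, P = MC gives Q = 11.
At P = ¥6 < min AVC = ¥17, price no longer covers variable cost at any output, so the firm shuts down: Q = 0.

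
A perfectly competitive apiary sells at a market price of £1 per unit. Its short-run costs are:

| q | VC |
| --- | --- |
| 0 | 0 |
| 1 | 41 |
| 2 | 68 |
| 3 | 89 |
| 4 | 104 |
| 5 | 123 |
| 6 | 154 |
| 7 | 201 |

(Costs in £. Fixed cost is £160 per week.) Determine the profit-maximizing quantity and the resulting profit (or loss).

q = 0 (shut down); profit = -£160

Profit at each row (π = 1q − TC): q=0: -160; q=1: -200; q=2: -226; q=3: -246; q=4: -260; q=5: -278; q=6: -308; q=7: -354.
Profit is highest at q = 0. Equivalently, the lowest AVC in the table is 123/5 ≈ £24.60 at q = 5, and P = £1 falls below it — price never covers variable cost, so the firm shuts down and loses only its fixed cost.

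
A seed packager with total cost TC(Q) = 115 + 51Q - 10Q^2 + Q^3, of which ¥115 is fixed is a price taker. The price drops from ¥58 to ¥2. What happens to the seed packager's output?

AVC = 51 - 10Q + Q^2, minimized at Q = 5 where min AVC = ¥26. MC = 51 - 20Q + 3Q^2.
With P = ¥58 above the shutdown price, P = MC gives Q = 7.
At P = ¥2 < min AVC = ¥26, price no longer covers variable cost at any output, so the firm shuts down: Q = 0.

Output falls from 7 to 0 (the firm shuts down)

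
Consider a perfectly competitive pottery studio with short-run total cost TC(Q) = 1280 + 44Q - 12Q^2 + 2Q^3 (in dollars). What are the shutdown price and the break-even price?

Shutdown price = $26; break-even price = $236

AVC = 44 - 12Q + 2Q^2; minimized at Q = 3, giving min AVC = $26. That is the shutdown price.
ATC = 1280/Q + 44 - 12Q + 2Q^2. Setting dATC/dQ = −1280/Q^2 − 12 + 4Q = 0 gives Q = 8 (since 4·8^3 − 12·8^2 = 1280).
min ATC = 1280/8 + 44 − 12·8 + 2·8^2 = $236. That is the break-even price.
Between these two prices the firm operates at a loss; above $236 it earns a profit.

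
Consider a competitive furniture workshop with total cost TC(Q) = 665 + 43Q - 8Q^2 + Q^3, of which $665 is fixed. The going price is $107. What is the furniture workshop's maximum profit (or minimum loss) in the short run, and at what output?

AVC = 43 - 8Q + Q^2 has its minimum $27 at Q = 4; price $107 clears that bar, so the firm operates.
MC = 43 - 16Q + 3Q^2. Setting P = MC and taking the root on the rising branch gives Q* = 8.
TR = 107·8 = 856. TC = 665 + 344 = 1009. Profit = 856 − 1009 = -$153.
Shutting down would mean losing the fixed cost of $665, so operating at a loss of $153 is better by $512.

Profit = -$153 at Q = 8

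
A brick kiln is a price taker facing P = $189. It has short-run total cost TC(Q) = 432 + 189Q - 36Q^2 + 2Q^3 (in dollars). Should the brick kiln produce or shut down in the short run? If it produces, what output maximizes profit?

Variable cost is VC = 189Q - 36Q^2 + 2Q^3, so AVC = VC/Q = 189 - 36Q + 2Q^2 and MC = dTC/dQ = 189 - 72Q + 6Q^2.
AVC is minimized where dAVC/dQ = -36 + 4Q = 0, at Q = 9; min AVC = 189 - 36·9 + 2·9^2 = $27.
Since P = $189 ≥ min AVC = $27, price covers variable cost and the firm should produce.
Solving P = MC: -72Q + 6Q^2 = 0 ⇒ Q = 0 or 12. On the upward-sloping branch, Q* = 12.
Check: AVC at Q = 12 is $45 ≤ P, so revenue covers variable cost.
Profit = P·Q − TC = 189·12 − 972 = $1296.

Produce at Q = 12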